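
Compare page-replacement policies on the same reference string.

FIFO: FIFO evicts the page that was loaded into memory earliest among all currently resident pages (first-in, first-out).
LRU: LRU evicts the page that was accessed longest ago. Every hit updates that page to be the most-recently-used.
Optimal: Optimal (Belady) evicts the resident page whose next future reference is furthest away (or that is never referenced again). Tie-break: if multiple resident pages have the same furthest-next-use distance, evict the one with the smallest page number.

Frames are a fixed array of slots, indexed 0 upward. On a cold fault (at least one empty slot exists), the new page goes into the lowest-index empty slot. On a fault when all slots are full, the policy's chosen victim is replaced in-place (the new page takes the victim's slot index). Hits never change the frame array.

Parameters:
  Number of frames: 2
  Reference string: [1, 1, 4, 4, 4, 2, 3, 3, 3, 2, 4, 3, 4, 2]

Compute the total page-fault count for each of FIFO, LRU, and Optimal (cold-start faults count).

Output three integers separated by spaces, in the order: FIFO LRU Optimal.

--- FIFO ---
  step 0: ref 1 -> FAULT, frames=[1,-] (faults so far: 1)
  step 1: ref 1 -> HIT, frames=[1,-] (faults so far: 1)
  step 2: ref 4 -> FAULT, frames=[1,4] (faults so far: 2)
  step 3: ref 4 -> HIT, frames=[1,4] (faults so far: 2)
  step 4: ref 4 -> HIT, frames=[1,4] (faults so far: 2)
  step 5: ref 2 -> FAULT, evict 1, frames=[2,4] (faults so far: 3)
  step 6: ref 3 -> FAULT, evict 4, frames=[2,3] (faults so far: 4)
  step 7: ref 3 -> HIT, frames=[2,3] (faults so far: 4)
  step 8: ref 3 -> HIT, frames=[2,3] (faults so far: 4)
  step 9: ref 2 -> HIT, frames=[2,3] (faults so far: 4)
  step 10: ref 4 -> FAULT, evict 2, frames=[4,3] (faults so far: 5)
  step 11: ref 3 -> HIT, frames=[4,3] (faults so far: 5)
  step 12: ref 4 -> HIT, frames=[4,3] (faults so far: 5)
  step 13: ref 2 -> FAULT, evict 3, frames=[4,2] (faults so far: 6)
  FIFO total faults: 6
--- LRU ---
  step 0: ref 1 -> FAULT, frames=[1,-] (faults so far: 1)
  step 1: ref 1 -> HIT, frames=[1,-] (faults so far: 1)
  step 2: ref 4 -> FAULT, frames=[1,4] (faults so far: 2)
  step 3: ref 4 -> HIT, frames=[1,4] (faults so far: 2)
  step 4: ref 4 -> HIT, frames=[1,4] (faults so far: 2)
  step 5: ref 2 -> FAULT, evict 1, frames=[2,4] (faults so far: 3)
  step 6: ref 3 -> FAULT, evict 4, frames=[2,3] (faults so far: 4)
  step 7: ref 3 -> HIT, frames=[2,3] (faults so far: 4)
  step 8: ref 3 -> HIT, frames=[2,3] (faults so far: 4)
  step 9: ref 2 -> HIT, frames=[2,3] (faults so far: 4)
  step 10: ref 4 -> FAULT, evict 3, frames=[2,4] (faults so far: 5)
  step 11: ref 3 -> FAULT, evict 2, frames=[3,4] (faults so far: 6)
  step 12: ref 4 -> HIT, frames=[3,4] (faults so far: 6)
  step 13: ref 2 -> FAULT, evict 3, frames=[2,4] (faults so far: 7)
  LRU total faults: 7
--- Optimal ---
  step 0: ref 1 -> FAULT, frames=[1,-] (faults so far: 1)
  step 1: ref 1 -> HIT, frames=[1,-] (faults so far: 1)
  step 2: ref 4 -> FAULT, frames=[1,4] (faults so far: 2)
  step 3: ref 4 -> HIT, frames=[1,4] (faults so far: 2)
  step 4: ref 4 -> HIT, frames=[1,4] (faults so far: 2)
  step 5: ref 2 -> FAULT, evict 1, frames=[2,4] (faults so far: 3)
  step 6: ref 3 -> FAULT, evict 4, frames=[2,3] (faults so far: 4)
  step 7: ref 3 -> HIT, frames=[2,3] (faults so far: 4)
  step 8: ref 3 -> HIT, frames=[2,3] (faults so far: 4)
  step 9: ref 2 -> HIT, frames=[2,3] (faults so far: 4)
  step 10: ref 4 -> FAULT, evict 2, frames=[4,3] (faults so far: 5)
  step 11: ref 3 -> HIT, frames=[4,3] (faults so far: 5)
  step 12: ref 4 -> HIT, frames=[4,3] (faults so far: 5)
  step 13: ref 2 -> FAULT, evict 3, frames=[4,2] (faults so far: 6)
  Optimal total faults: 6

Answer: 6 7 6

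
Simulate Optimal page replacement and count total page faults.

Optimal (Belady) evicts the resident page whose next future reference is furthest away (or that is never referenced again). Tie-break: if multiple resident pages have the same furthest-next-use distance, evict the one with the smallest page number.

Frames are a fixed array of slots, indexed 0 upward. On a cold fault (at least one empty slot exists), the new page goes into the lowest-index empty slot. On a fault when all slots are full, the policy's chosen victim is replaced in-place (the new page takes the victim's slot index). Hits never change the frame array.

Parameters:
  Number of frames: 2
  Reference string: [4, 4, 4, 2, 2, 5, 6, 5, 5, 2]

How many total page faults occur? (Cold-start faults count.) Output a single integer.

Answer: 5

Derivation:
Step 0: ref 4 → FAULT, frames=[4,-]
Step 1: ref 4 → HIT, frames=[4,-]
Step 2: ref 4 → HIT, frames=[4,-]
Step 3: ref 2 → FAULT, frames=[4,2]
Step 4: ref 2 → HIT, frames=[4,2]
Step 5: ref 5 → FAULT (evict 4), frames=[5,2]
Step 6: ref 6 → FAULT (evict 2), frames=[5,6]
Step 7: ref 5 → HIT, frames=[5,6]
Step 8: ref 5 → HIT, frames=[5,6]
Step 9: ref 2 → FAULT (evict 5), frames=[2,6]
Total faults: 5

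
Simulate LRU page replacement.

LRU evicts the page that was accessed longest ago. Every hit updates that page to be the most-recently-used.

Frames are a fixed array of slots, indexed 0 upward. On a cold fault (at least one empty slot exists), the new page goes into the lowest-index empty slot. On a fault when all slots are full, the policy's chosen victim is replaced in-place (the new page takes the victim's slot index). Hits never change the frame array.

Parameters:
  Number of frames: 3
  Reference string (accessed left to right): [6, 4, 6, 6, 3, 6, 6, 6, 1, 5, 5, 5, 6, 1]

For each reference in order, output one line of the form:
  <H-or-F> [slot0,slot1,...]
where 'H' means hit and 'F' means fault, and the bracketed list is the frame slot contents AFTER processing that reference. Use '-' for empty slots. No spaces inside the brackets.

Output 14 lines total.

F [6,-,-]
F [6,4,-]
H [6,4,-]
H [6,4,-]
F [6,4,3]
H [6,4,3]
H [6,4,3]
H [6,4,3]
F [6,1,3]
F [6,1,5]
H [6,1,5]
H [6,1,5]
H [6,1,5]
H [6,1,5]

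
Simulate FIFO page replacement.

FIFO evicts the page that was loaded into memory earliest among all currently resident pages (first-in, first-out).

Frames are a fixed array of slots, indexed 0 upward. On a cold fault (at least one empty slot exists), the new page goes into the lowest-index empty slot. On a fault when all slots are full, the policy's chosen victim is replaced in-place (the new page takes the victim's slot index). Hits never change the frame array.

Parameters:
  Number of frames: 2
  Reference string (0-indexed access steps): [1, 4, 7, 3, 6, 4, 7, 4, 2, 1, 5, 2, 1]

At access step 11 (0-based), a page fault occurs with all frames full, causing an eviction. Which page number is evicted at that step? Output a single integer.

Answer: 1

Derivation:
Step 0: ref 1 -> FAULT, frames=[1,-]
Step 1: ref 4 -> FAULT, frames=[1,4]
Step 2: ref 7 -> FAULT, evict 1, frames=[7,4]
Step 3: ref 3 -> FAULT, evict 4, frames=[7,3]
Step 4: ref 6 -> FAULT, evict 7, frames=[6,3]
Step 5: ref 4 -> FAULT, evict 3, frames=[6,4]
Step 6: ref 7 -> FAULT, evict 6, frames=[7,4]
Step 7: ref 4 -> HIT, frames=[7,4]
Step 8: ref 2 -> FAULT, evict 4, frames=[7,2]
Step 9: ref 1 -> FAULT, evict 7, frames=[1,2]
Step 10: ref 5 -> FAULT, evict 2, frames=[1,5]
Step 11: ref 2 -> FAULT, evict 1, frames=[2,5]
At step 11: evicted page 1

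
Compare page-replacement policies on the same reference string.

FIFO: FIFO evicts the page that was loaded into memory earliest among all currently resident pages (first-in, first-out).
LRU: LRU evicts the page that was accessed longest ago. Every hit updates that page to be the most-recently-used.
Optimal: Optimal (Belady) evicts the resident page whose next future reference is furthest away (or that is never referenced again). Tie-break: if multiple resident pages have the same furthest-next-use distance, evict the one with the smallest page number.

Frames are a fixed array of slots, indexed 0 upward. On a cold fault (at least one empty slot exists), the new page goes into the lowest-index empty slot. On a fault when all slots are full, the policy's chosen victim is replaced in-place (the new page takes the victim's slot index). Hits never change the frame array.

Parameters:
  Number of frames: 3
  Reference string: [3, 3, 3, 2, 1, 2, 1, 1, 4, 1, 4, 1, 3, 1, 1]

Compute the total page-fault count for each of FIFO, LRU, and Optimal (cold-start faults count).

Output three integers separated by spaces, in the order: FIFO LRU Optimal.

Answer: 5 5 4

Derivation:
--- FIFO ---
  step 0: ref 3 -> FAULT, frames=[3,-,-] (faults so far: 1)
  step 1: ref 3 -> HIT, frames=[3,-,-] (faults so far: 1)
  step 2: ref 3 -> HIT, frames=[3,-,-] (faults so far: 1)
  step 3: ref 2 -> FAULT, frames=[3,2,-] (faults so far: 2)
  step 4: ref 1 -> FAULT, frames=[3,2,1] (faults so far: 3)
  step 5: ref 2 -> HIT, frames=[3,2,1] (faults so far: 3)
  step 6: ref 1 -> HIT, frames=[3,2,1] (faults so far: 3)
  step 7: ref 1 -> HIT, frames=[3,2,1] (faults so far: 3)
  step 8: ref 4 -> FAULT, evict 3, frames=[4,2,1] (faults so far: 4)
  step 9: ref 1 -> HIT, frames=[4,2,1] (faults so far: 4)
  step 10: ref 4 -> HIT, frames=[4,2,1] (faults so far: 4)
  step 11: ref 1 -> HIT, frames=[4,2,1] (faults so far: 4)
  step 12: ref 3 -> FAULT, evict 2, frames=[4,3,1] (faults so far: 5)
  step 13: ref 1 -> HIT, frames=[4,3,1] (faults so far: 5)
  step 14: ref 1 -> HIT, frames=[4,3,1] (faults so far: 5)
  FIFO total faults: 5
--- LRU ---
  step 0: ref 3 -> FAULT, frames=[3,-,-] (faults so far: 1)
  step 1: ref 3 -> HIT, frames=[3,-,-] (faults so far: 1)
  step 2: ref 3 -> HIT, frames=[3,-,-] (faults so far: 1)
  step 3: ref 2 -> FAULT, frames=[3,2,-] (faults so far: 2)
  step 4: ref 1 -> FAULT, frames=[3,2,1] (faults so far: 3)
  step 5: ref 2 -> HIT, frames=[3,2,1] (faults so far: 3)
  step 6: ref 1 -> HIT, frames=[3,2,1] (faults so far: 3)
  step 7: ref 1 -> HIT, frames=[3,2,1] (faults so far: 3)
  step 8: ref 4 -> FAULT, evict 3, frames=[4,2,1] (faults so far: 4)
  step 9: ref 1 -> HIT, frames=[4,2,1] (faults so far: 4)
  step 10: ref 4 -> HIT, frames=[4,2,1] (faults so far: 4)
  step 11: ref 1 -> HIT, frames=[4,2,1] (faults so far: 4)
  step 12: ref 3 -> FAULT, evict 2, frames=[4,3,1] (faults so far: 5)
  step 13: ref 1 -> HIT, frames=[4,3,1] (faults so far: 5)
  step 14: ref 1 -> HIT, frames=[4,3,1] (faults so far: 5)
  LRU total faults: 5
--- Optimal ---
  step 0: ref 3 -> FAULT, frames=[3,-,-] (faults so far: 1)
  step 1: ref 3 -> HIT, frames=[3,-,-] (faults so far: 1)
  step 2: ref 3 -> HIT, frames=[3,-,-] (faults so far: 1)
  step 3: ref 2 -> FAULT, frames=[3,2,-] (faults so far: 2)
  step 4: ref 1 -> FAULT, frames=[3,2,1] (faults so far: 3)
  step 5: ref 2 -> HIT, frames=[3,2,1] (faults so far: 3)
  step 6: ref 1 -> HIT, frames=[3,2,1] (faults so far: 3)
  step 7: ref 1 -> HIT, frames=[3,2,1] (faults so far: 3)
  step 8: ref 4 -> FAULT, evict 2, frames=[3,4,1] (faults so far: 4)
  step 9: ref 1 -> HIT, frames=[3,4,1] (faults so far: 4)
  step 10: ref 4 -> HIT, frames=[3,4,1] (faults so far: 4)
  step 11: ref 1 -> HIT, frames=[3,4,1] (faults so far: 4)
  step 12: ref 3 -> HIT, frames=[3,4,1] (faults so far: 4)
  step 13: ref 1 -> HIT, frames=[3,4,1] (faults so far: 4)
  step 14: ref 1 -> HIT, frames=[3,4,1] (faults so far: 4)
  Optimal total faults: 4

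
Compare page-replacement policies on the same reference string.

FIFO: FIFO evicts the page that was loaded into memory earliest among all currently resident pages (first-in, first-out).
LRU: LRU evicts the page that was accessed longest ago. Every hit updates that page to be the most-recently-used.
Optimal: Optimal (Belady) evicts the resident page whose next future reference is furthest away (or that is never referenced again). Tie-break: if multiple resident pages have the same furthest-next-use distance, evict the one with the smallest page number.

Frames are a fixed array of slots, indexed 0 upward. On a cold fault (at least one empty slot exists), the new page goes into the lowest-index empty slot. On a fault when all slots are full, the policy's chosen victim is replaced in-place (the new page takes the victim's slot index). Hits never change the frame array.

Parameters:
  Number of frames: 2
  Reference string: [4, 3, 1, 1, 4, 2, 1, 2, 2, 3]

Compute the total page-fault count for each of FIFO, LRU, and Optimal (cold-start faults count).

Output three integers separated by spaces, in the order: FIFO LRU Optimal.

--- FIFO ---
  step 0: ref 4 -> FAULT, frames=[4,-] (faults so far: 1)
  step 1: ref 3 -> FAULT, frames=[4,3] (faults so far: 2)
  step 2: ref 1 -> FAULT, evict 4, frames=[1,3] (faults so far: 3)
  step 3: ref 1 -> HIT, frames=[1,3] (faults so far: 3)
  step 4: ref 4 -> FAULT, evict 3, frames=[1,4] (faults so far: 4)
  step 5: ref 2 -> FAULT, evict 1, frames=[2,4] (faults so far: 5)
  step 6: ref 1 -> FAULT, evict 4, frames=[2,1] (faults so far: 6)
  step 7: ref 2 -> HIT, frames=[2,1] (faults so far: 6)
  step 8: ref 2 -> HIT, frames=[2,1] (faults so far: 6)
  step 9: ref 3 -> FAULT, evict 2, frames=[3,1] (faults so far: 7)
  FIFO total faults: 7
--- LRU ---
  step 0: ref 4 -> FAULT, frames=[4,-] (faults so far: 1)
  step 1: ref 3 -> FAULT, frames=[4,3] (faults so far: 2)
  step 2: ref 1 -> FAULT, evict 4, frames=[1,3] (faults so far: 3)
  step 3: ref 1 -> HIT, frames=[1,3] (faults so far: 3)
  step 4: ref 4 -> FAULT, evict 3, frames=[1,4] (faults so far: 4)
  step 5: ref 2 -> FAULT, evict 1, frames=[2,4] (faults so far: 5)
  step 6: ref 1 -> FAULT, evict 4, frames=[2,1] (faults so far: 6)
  step 7: ref 2 -> HIT, frames=[2,1] (faults so far: 6)
  step 8: ref 2 -> HIT, frames=[2,1] (faults so far: 6)
  step 9: ref 3 -> FAULT, evict 1, frames=[2,3] (faults so far: 7)
  LRU total faults: 7
--- Optimal ---
  step 0: ref 4 -> FAULT, frames=[4,-] (faults so far: 1)
  step 1: ref 3 -> FAULT, frames=[4,3] (faults so far: 2)
  step 2: ref 1 -> FAULT, evict 3, frames=[4,1] (faults so far: 3)
  step 3: ref 1 -> HIT, frames=[4,1] (faults so far: 3)
  step 4: ref 4 -> HIT, frames=[4,1] (faults so far: 3)
  step 5: ref 2 -> FAULT, evict 4, frames=[2,1] (faults so far: 4)
  step 6: ref 1 -> HIT, frames=[2,1] (faults so far: 4)
  step 7: ref 2 -> HIT, frames=[2,1] (faults so far: 4)
  step 8: ref 2 -> HIT, frames=[2,1] (faults so far: 4)
  step 9: ref 3 -> FAULT, evict 1, frames=[2,3] (faults so far: 5)
  Optimal total faults: 5

Answer: 7 7 5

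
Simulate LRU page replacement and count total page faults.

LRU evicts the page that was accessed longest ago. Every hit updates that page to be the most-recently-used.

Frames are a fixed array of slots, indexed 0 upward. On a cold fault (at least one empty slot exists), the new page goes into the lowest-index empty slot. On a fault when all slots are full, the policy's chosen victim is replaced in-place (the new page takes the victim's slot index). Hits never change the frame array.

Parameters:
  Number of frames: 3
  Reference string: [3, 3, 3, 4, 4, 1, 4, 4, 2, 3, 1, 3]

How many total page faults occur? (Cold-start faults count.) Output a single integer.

Step 0: ref 3 → FAULT, frames=[3,-,-]
Step 1: ref 3 → HIT, frames=[3,-,-]
Step 2: ref 3 → HIT, frames=[3,-,-]
Step 3: ref 4 → FAULT, frames=[3,4,-]
Step 4: ref 4 → HIT, frames=[3,4,-]
Step 5: ref 1 → FAULT, frames=[3,4,1]
Step 6: ref 4 → HIT, frames=[3,4,1]
Step 7: ref 4 → HIT, frames=[3,4,1]
Step 8: ref 2 → FAULT (evict 3), frames=[2,4,1]
Step 9: ref 3 → FAULT (evict 1), frames=[2,4,3]
Step 10: ref 1 → FAULT (evict 4), frames=[2,1,3]
Step 11: ref 3 → HIT, frames=[2,1,3]
Total faults: 6

Answer: 6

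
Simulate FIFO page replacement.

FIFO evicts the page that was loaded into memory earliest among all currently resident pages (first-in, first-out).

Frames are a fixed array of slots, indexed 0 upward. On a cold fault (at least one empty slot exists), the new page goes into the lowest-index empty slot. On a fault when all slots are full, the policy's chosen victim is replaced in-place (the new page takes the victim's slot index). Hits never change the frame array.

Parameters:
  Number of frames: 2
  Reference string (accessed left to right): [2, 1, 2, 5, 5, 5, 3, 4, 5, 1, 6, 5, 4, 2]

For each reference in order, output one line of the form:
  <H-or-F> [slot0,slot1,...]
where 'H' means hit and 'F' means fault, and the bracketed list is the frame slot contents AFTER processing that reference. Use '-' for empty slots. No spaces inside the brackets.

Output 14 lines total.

F [2,-]
F [2,1]
H [2,1]
F [5,1]
H [5,1]
H [5,1]
F [5,3]
F [4,3]
F [4,5]
F [1,5]
F [1,6]
F [5,6]
F [5,4]
F [2,4]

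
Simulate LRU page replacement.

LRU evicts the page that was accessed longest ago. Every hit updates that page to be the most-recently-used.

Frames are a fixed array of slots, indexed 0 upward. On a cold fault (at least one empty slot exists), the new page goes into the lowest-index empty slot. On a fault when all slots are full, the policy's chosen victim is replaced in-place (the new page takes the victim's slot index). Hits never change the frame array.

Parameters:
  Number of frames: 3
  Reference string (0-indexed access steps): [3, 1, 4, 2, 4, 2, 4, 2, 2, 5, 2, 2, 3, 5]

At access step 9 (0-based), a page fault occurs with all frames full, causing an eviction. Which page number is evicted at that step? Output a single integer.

Step 0: ref 3 -> FAULT, frames=[3,-,-]
Step 1: ref 1 -> FAULT, frames=[3,1,-]
Step 2: ref 4 -> FAULT, frames=[3,1,4]
Step 3: ref 2 -> FAULT, evict 3, frames=[2,1,4]
Step 4: ref 4 -> HIT, frames=[2,1,4]
Step 5: ref 2 -> HIT, frames=[2,1,4]
Step 6: ref 4 -> HIT, frames=[2,1,4]
Step 7: ref 2 -> HIT, frames=[2,1,4]
Step 8: ref 2 -> HIT, frames=[2,1,4]
Step 9: ref 5 -> FAULT, evict 1, frames=[2,5,4]
At step 9: evicted page 1

Answer: 1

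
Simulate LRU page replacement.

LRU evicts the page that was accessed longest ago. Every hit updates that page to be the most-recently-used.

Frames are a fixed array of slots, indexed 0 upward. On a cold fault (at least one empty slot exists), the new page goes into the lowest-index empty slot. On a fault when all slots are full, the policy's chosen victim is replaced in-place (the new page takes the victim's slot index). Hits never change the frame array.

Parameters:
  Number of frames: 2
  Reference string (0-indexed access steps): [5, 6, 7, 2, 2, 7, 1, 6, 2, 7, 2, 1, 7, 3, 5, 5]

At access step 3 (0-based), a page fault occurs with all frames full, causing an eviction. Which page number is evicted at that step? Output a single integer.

Step 0: ref 5 -> FAULT, frames=[5,-]
Step 1: ref 6 -> FAULT, frames=[5,6]
Step 2: ref 7 -> FAULT, evict 5, frames=[7,6]
Step 3: ref 2 -> FAULT, evict 6, frames=[7,2]
At step 3: evicted page 6

Answer: 6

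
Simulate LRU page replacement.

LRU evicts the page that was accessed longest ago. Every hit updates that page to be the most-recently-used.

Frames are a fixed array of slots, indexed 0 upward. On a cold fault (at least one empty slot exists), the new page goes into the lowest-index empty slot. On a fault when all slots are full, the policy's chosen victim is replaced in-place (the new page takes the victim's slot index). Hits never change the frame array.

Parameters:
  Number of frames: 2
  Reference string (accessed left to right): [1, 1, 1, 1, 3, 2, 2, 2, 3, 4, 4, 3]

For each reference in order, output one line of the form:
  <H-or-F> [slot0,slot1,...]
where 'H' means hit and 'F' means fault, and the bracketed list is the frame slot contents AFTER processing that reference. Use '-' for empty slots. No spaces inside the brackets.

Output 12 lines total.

F [1,-]
H [1,-]
H [1,-]
H [1,-]
F [1,3]
F [2,3]
H [2,3]
H [2,3]
H [2,3]
F [4,3]
H [4,3]
H [4,3]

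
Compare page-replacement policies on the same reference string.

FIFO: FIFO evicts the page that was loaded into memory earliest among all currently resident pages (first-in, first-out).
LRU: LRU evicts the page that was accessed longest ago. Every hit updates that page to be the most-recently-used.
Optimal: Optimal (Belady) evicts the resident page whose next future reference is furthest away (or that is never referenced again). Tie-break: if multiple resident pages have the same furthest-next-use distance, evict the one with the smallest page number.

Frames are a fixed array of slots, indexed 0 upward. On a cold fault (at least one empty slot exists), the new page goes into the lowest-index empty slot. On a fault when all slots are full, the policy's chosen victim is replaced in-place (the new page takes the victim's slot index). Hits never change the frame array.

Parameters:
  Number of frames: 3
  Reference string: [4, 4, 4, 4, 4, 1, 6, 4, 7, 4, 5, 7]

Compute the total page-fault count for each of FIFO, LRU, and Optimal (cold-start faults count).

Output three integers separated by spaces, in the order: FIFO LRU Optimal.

Answer: 6 5 5

Derivation:
--- FIFO ---
  step 0: ref 4 -> FAULT, frames=[4,-,-] (faults so far: 1)
  step 1: ref 4 -> HIT, frames=[4,-,-] (faults so far: 1)
  step 2: ref 4 -> HIT, frames=[4,-,-] (faults so far: 1)
  step 3: ref 4 -> HIT, frames=[4,-,-] (faults so far: 1)
  step 4: ref 4 -> HIT, frames=[4,-,-] (faults so far: 1)
  step 5: ref 1 -> FAULT, frames=[4,1,-] (faults so far: 2)
  step 6: ref 6 -> FAULT, frames=[4,1,6] (faults so far: 3)
  step 7: ref 4 -> HIT, frames=[4,1,6] (faults so far: 3)
  step 8: ref 7 -> FAULT, evict 4, frames=[7,1,6] (faults so far: 4)
  step 9: ref 4 -> FAULT, evict 1, frames=[7,4,6] (faults so far: 5)
  step 10: ref 5 -> FAULT, evict 6, frames=[7,4,5] (faults so far: 6)
  step 11: ref 7 -> HIT, frames=[7,4,5] (faults so far: 6)
  FIFO total faults: 6
--- LRU ---
  step 0: ref 4 -> FAULT, frames=[4,-,-] (faults so far: 1)
  step 1: ref 4 -> HIT, frames=[4,-,-] (faults so far: 1)
  step 2: ref 4 -> HIT, frames=[4,-,-] (faults so far: 1)
  step 3: ref 4 -> HIT, frames=[4,-,-] (faults so far: 1)
  step 4: ref 4 -> HIT, frames=[4,-,-] (faults so far: 1)
  step 5: ref 1 -> FAULT, frames=[4,1,-] (faults so far: 2)
  step 6: ref 6 -> FAULT, frames=[4,1,6] (faults so far: 3)
  step 7: ref 4 -> HIT, frames=[4,1,6] (faults so far: 3)
  step 8: ref 7 -> FAULT, evict 1, frames=[4,7,6] (faults so far: 4)
  step 9: ref 4 -> HIT, frames=[4,7,6] (faults so far: 4)
  step 10: ref 5 -> FAULT, evict 6, frames=[4,7,5] (faults so far: 5)
  step 11: ref 7 -> HIT, frames=[4,7,5] (faults so far: 5)
  LRU total faults: 5
--- Optimal ---
  step 0: ref 4 -> FAULT, frames=[4,-,-] (faults so far: 1)
  step 1: ref 4 -> HIT, frames=[4,-,-] (faults so far: 1)
  step 2: ref 4 -> HIT, frames=[4,-,-] (faults so far: 1)
  step 3: ref 4 -> HIT, frames=[4,-,-] (faults so far: 1)
  step 4: ref 4 -> HIT, frames=[4,-,-] (faults so far: 1)
  step 5: ref 1 -> FAULT, frames=[4,1,-] (faults so far: 2)
  step 6: ref 6 -> FAULT, frames=[4,1,6] (faults so far: 3)
  step 7: ref 4 -> HIT, frames=[4,1,6] (faults so far: 3)
  step 8: ref 7 -> FAULT, evict 1, frames=[4,7,6] (faults so far: 4)
  step 9: ref 4 -> HIT, frames=[4,7,6] (faults so far: 4)
  step 10: ref 5 -> FAULT, evict 4, frames=[5,7,6] (faults so far: 5)
  step 11: ref 7 -> HIT, frames=[5,7,6] (faults so far: 5)
  Optimal total faults: 5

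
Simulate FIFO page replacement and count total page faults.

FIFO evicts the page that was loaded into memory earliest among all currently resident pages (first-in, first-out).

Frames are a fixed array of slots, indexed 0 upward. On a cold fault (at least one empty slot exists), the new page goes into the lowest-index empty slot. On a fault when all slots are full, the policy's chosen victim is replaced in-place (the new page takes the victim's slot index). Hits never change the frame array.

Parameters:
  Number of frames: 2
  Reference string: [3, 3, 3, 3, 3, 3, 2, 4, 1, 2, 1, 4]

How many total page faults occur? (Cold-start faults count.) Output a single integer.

Answer: 6

Derivation:
Step 0: ref 3 → FAULT, frames=[3,-]
Step 1: ref 3 → HIT, frames=[3,-]
Step 2: ref 3 → HIT, frames=[3,-]
Step 3: ref 3 → HIT, frames=[3,-]
Step 4: ref 3 → HIT, frames=[3,-]
Step 5: ref 3 → HIT, frames=[3,-]
Step 6: ref 2 → FAULT, frames=[3,2]
Step 7: ref 4 → FAULT (evict 3), frames=[4,2]
Step 8: ref 1 → FAULT (evict 2), frames=[4,1]
Step 9: ref 2 → FAULT (evict 4), frames=[2,1]
Step 10: ref 1 → HIT, frames=[2,1]
Step 11: ref 4 → FAULT (evict 1), frames=[2,4]
Total faults: 6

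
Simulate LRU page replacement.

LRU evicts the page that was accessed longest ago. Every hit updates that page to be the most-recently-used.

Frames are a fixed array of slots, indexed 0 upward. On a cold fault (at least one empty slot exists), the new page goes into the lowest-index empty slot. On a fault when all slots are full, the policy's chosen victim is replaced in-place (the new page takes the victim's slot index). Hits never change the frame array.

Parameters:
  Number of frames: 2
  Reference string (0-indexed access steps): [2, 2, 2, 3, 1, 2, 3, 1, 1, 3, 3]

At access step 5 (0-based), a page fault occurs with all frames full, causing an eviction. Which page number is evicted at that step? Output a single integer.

Step 0: ref 2 -> FAULT, frames=[2,-]
Step 1: ref 2 -> HIT, frames=[2,-]
Step 2: ref 2 -> HIT, frames=[2,-]
Step 3: ref 3 -> FAULT, frames=[2,3]
Step 4: ref 1 -> FAULT, evict 2, frames=[1,3]
Step 5: ref 2 -> FAULT, evict 3, frames=[1,2]
At step 5: evicted page 3

Answer: 3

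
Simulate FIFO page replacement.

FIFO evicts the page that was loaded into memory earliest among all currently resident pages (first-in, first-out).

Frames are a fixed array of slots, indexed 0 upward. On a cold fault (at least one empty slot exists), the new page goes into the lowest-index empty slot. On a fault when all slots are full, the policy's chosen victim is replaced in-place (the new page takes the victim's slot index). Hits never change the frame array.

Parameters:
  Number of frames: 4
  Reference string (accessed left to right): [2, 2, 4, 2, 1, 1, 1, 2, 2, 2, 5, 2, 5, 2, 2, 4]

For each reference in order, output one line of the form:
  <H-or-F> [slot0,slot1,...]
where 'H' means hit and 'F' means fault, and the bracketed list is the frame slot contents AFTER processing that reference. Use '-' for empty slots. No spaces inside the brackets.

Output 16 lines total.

F [2,-,-,-]
H [2,-,-,-]
F [2,4,-,-]
H [2,4,-,-]
F [2,4,1,-]
H [2,4,1,-]
H [2,4,1,-]
H [2,4,1,-]
H [2,4,1,-]
H [2,4,1,-]
F [2,4,1,5]
H [2,4,1,5]
H [2,4,1,5]
H [2,4,1,5]
H [2,4,1,5]
H [2,4,1,5]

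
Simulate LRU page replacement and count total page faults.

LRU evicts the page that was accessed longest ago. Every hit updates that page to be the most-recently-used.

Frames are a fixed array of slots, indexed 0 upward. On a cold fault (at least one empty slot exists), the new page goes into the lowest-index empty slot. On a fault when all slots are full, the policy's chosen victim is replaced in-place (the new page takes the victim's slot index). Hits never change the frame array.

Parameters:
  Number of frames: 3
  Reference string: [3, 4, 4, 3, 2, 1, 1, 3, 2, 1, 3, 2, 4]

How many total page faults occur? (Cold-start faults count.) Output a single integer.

Step 0: ref 3 → FAULT, frames=[3,-,-]
Step 1: ref 4 → FAULT, frames=[3,4,-]
Step 2: ref 4 → HIT, frames=[3,4,-]
Step 3: ref 3 → HIT, frames=[3,4,-]
Step 4: ref 2 → FAULT, frames=[3,4,2]
Step 5: ref 1 → FAULT (evict 4), frames=[3,1,2]
Step 6: ref 1 → HIT, frames=[3,1,2]
Step 7: ref 3 → HIT, frames=[3,1,2]
Step 8: ref 2 → HIT, frames=[3,1,2]
Step 9: ref 1 → HIT, frames=[3,1,2]
Step 10: ref 3 → HIT, frames=[3,1,2]
Step 11: ref 2 → HIT, frames=[3,1,2]
Step 12: ref 4 → FAULT (evict 1), frames=[3,4,2]
Total faults: 5

Answer: 5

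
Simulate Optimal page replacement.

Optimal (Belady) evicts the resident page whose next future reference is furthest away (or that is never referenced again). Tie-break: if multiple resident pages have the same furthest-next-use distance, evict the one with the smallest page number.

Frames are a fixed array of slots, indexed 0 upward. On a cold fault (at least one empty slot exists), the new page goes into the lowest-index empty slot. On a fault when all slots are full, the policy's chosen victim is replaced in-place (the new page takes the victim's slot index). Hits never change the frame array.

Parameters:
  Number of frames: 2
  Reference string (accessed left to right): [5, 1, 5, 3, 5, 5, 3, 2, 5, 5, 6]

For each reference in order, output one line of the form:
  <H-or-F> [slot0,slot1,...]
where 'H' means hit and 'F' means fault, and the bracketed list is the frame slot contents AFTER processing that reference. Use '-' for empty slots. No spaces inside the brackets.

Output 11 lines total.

F [5,-]
F [5,1]
H [5,1]
F [5,3]
H [5,3]
H [5,3]
H [5,3]
F [5,2]
H [5,2]
H [5,2]
F [5,6]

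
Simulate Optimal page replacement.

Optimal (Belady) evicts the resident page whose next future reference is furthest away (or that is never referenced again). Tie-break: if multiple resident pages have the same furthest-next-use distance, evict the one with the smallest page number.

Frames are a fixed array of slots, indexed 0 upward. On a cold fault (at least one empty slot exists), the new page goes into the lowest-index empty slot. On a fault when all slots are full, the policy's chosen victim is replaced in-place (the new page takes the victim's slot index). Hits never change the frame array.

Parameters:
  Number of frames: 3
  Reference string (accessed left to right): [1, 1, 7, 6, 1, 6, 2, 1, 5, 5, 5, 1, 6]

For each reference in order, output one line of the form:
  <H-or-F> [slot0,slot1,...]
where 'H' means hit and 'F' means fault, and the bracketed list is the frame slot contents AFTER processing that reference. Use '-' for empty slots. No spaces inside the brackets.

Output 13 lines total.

F [1,-,-]
H [1,-,-]
F [1,7,-]
F [1,7,6]
H [1,7,6]
H [1,7,6]
F [1,2,6]
H [1,2,6]
F [1,5,6]
H [1,5,6]
H [1,5,6]
H [1,5,6]
H [1,5,6]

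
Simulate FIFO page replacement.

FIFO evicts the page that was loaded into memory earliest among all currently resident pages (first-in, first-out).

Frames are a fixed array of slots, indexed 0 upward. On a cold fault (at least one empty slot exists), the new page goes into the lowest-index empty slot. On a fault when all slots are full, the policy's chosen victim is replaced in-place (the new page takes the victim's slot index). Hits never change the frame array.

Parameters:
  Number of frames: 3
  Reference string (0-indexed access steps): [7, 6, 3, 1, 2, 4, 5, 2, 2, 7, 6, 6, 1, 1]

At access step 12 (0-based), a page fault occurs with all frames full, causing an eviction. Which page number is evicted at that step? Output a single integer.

Step 0: ref 7 -> FAULT, frames=[7,-,-]
Step 1: ref 6 -> FAULT, frames=[7,6,-]
Step 2: ref 3 -> FAULT, frames=[7,6,3]
Step 3: ref 1 -> FAULT, evict 7, frames=[1,6,3]
Step 4: ref 2 -> FAULT, evict 6, frames=[1,2,3]
Step 5: ref 4 -> FAULT, evict 3, frames=[1,2,4]
Step 6: ref 5 -> FAULT, evict 1, frames=[5,2,4]
Step 7: ref 2 -> HIT, frames=[5,2,4]
Step 8: ref 2 -> HIT, frames=[5,2,4]
Step 9: ref 7 -> FAULT, evict 2, frames=[5,7,4]
Step 10: ref 6 -> FAULT, evict 4, frames=[5,7,6]
Step 11: ref 6 -> HIT, frames=[5,7,6]
Step 12: ref 1 -> FAULT, evict 5, frames=[1,7,6]
At step 12: evicted page 5

Answer: 5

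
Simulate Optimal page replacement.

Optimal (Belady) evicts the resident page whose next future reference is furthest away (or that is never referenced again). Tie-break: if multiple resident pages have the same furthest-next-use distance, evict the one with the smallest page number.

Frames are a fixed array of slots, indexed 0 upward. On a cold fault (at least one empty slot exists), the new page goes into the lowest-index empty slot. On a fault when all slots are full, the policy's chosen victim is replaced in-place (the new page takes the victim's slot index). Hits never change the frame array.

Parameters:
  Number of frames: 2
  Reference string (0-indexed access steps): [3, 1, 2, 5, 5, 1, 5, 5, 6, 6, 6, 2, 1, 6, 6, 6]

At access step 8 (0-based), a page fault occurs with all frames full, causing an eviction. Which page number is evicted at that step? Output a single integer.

Answer: 5

Derivation:
Step 0: ref 3 -> FAULT, frames=[3,-]
Step 1: ref 1 -> FAULT, frames=[3,1]
Step 2: ref 2 -> FAULT, evict 3, frames=[2,1]
Step 3: ref 5 -> FAULT, evict 2, frames=[5,1]
Step 4: ref 5 -> HIT, frames=[5,1]
Step 5: ref 1 -> HIT, frames=[5,1]
Step 6: ref 5 -> HIT, frames=[5,1]
Step 7: ref 5 -> HIT, frames=[5,1]
Step 8: ref 6 -> FAULT, evict 5, frames=[6,1]
At step 8: evicted page 5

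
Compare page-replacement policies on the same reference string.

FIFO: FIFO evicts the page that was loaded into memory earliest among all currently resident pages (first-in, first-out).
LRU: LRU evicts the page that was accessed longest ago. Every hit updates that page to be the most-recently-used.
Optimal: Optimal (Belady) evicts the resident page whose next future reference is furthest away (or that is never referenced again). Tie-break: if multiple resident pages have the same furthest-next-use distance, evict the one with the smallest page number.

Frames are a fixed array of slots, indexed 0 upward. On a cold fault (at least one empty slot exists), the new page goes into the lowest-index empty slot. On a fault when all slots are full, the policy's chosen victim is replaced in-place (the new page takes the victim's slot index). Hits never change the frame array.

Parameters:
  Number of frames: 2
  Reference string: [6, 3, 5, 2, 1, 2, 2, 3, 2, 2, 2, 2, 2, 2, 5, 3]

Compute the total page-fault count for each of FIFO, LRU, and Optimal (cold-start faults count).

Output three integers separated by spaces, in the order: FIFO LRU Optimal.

Answer: 9 8 7

Derivation:
--- FIFO ---
  step 0: ref 6 -> FAULT, frames=[6,-] (faults so far: 1)
  step 1: ref 3 -> FAULT, frames=[6,3] (faults so far: 2)
  step 2: ref 5 -> FAULT, evict 6, frames=[5,3] (faults so far: 3)
  step 3: ref 2 -> FAULT, evict 3, frames=[5,2] (faults so far: 4)
  step 4: ref 1 -> FAULT, evict 5, frames=[1,2] (faults so far: 5)
  step 5: ref 2 -> HIT, frames=[1,2] (faults so far: 5)
  step 6: ref 2 -> HIT, frames=[1,2] (faults so far: 5)
  step 7: ref 3 -> FAULT, evict 2, frames=[1,3] (faults so far: 6)
  step 8: ref 2 -> FAULT, evict 1, frames=[2,3] (faults so far: 7)
  step 9: ref 2 -> HIT, frames=[2,3] (faults so far: 7)
  step 10: ref 2 -> HIT, frames=[2,3] (faults so far: 7)
  step 11: ref 2 -> HIT, frames=[2,3] (faults so far: 7)
  step 12: ref 2 -> HIT, frames=[2,3] (faults so far: 7)
  step 13: ref 2 -> HIT, frames=[2,3] (faults so far: 7)
  step 14: ref 5 -> FAULT, evict 3, frames=[2,5] (faults so far: 8)
  step 15: ref 3 -> FAULT, evict 2, frames=[3,5] (faults so far: 9)
  FIFO total faults: 9
--- LRU ---
  step 0: ref 6 -> FAULT, frames=[6,-] (faults so far: 1)
  step 1: ref 3 -> FAULT, frames=[6,3] (faults so far: 2)
  step 2: ref 5 -> FAULT, evict 6, frames=[5,3] (faults so far: 3)
  step 3: ref 2 -> FAULT, evict 3, frames=[5,2] (faults so far: 4)
  step 4: ref 1 -> FAULT, evict 5, frames=[1,2] (faults so far: 5)
  step 5: ref 2 -> HIT, frames=[1,2] (faults so far: 5)
  step 6: ref 2 -> HIT, frames=[1,2] (faults so far: 5)
  step 7: ref 3 -> FAULT, evict 1, frames=[3,2] (faults so far: 6)
  step 8: ref 2 -> HIT, frames=[3,2] (faults so far: 6)
  step 9: ref 2 -> HIT, frames=[3,2] (faults so far: 6)
  step 10: ref 2 -> HIT, frames=[3,2] (faults so far: 6)
  step 11: ref 2 -> HIT, frames=[3,2] (faults so far: 6)
  step 12: ref 2 -> HIT, frames=[3,2] (faults so far: 6)
  step 13: ref 2 -> HIT, frames=[3,2] (faults so far: 6)
  step 14: ref 5 -> FAULT, evict 3, frames=[5,2] (faults so far: 7)
  step 15: ref 3 -> FAULT, evict 2, frames=[5,3] (faults so far: 8)
  LRU total faults: 8
--- Optimal ---
  step 0: ref 6 -> FAULT, frames=[6,-] (faults so far: 1)
  step 1: ref 3 -> FAULT, frames=[6,3] (faults so far: 2)
  step 2: ref 5 -> FAULT, evict 6, frames=[5,3] (faults so far: 3)
  step 3: ref 2 -> FAULT, evict 5, frames=[2,3] (faults so far: 4)
  step 4: ref 1 -> FAULT, evict 3, frames=[2,1] (faults so far: 5)
  step 5: ref 2 -> HIT, frames=[2,1] (faults so far: 5)
  step 6: ref 2 -> HIT, frames=[2,1] (faults so far: 5)
  step 7: ref 3 -> FAULT, evict 1, frames=[2,3] (faults so far: 6)
  step 8: ref 2 -> HIT, frames=[2,3] (faults so far: 6)
  step 9: ref 2 -> HIT, frames=[2,3] (faults so far: 6)
  step 10: ref 2 -> HIT, frames=[2,3] (faults so far: 6)
  step 11: ref 2 -> HIT, frames=[2,3] (faults so far: 6)
  step 12: ref 2 -> HIT, frames=[2,3] (faults so far: 6)
  step 13: ref 2 -> HIT, frames=[2,3] (faults so far: 6)
  step 14: ref 5 -> FAULT, evict 2, frames=[5,3] (faults so far: 7)
  step 15: ref 3 -> HIT, frames=[5,3] (faults so far: 7)
  Optimal total faults: 7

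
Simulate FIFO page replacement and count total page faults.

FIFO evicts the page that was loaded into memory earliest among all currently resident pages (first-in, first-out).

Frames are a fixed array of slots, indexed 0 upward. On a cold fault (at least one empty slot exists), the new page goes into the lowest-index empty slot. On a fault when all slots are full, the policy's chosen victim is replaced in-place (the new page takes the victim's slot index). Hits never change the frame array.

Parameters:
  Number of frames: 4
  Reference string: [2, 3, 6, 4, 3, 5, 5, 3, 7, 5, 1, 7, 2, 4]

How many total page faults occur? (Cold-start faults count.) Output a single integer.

Answer: 9

Derivation:
Step 0: ref 2 → FAULT, frames=[2,-,-,-]
Step 1: ref 3 → FAULT, frames=[2,3,-,-]
Step 2: ref 6 → FAULT, frames=[2,3,6,-]
Step 3: ref 4 → FAULT, frames=[2,3,6,4]
Step 4: ref 3 → HIT, frames=[2,3,6,4]
Step 5: ref 5 → FAULT (evict 2), frames=[5,3,6,4]
Step 6: ref 5 → HIT, frames=[5,3,6,4]
Step 7: ref 3 → HIT, frames=[5,3,6,4]
Step 8: ref 7 → FAULT (evict 3), frames=[5,7,6,4]
Step 9: ref 5 → HIT, frames=[5,7,6,4]
Step 10: ref 1 → FAULT (evict 6), frames=[5,7,1,4]
Step 11: ref 7 → HIT, frames=[5,7,1,4]
Step 12: ref 2 → FAULT (evict 4), frames=[5,7,1,2]
Step 13: ref 4 → FAULT (evict 5), frames=[4,7,1,2]
Total faults: 9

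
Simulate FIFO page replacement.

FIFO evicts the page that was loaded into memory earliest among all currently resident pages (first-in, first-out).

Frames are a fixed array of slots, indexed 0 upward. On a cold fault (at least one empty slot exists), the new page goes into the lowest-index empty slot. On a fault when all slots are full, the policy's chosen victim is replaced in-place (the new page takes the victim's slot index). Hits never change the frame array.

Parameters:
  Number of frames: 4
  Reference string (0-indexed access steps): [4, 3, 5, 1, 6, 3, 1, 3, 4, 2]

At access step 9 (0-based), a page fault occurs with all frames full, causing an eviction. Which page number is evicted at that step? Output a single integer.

Step 0: ref 4 -> FAULT, frames=[4,-,-,-]
Step 1: ref 3 -> FAULT, frames=[4,3,-,-]
Step 2: ref 5 -> FAULT, frames=[4,3,5,-]
Step 3: ref 1 -> FAULT, frames=[4,3,5,1]
Step 4: ref 6 -> FAULT, evict 4, frames=[6,3,5,1]
Step 5: ref 3 -> HIT, frames=[6,3,5,1]
Step 6: ref 1 -> HIT, frames=[6,3,5,1]
Step 7: ref 3 -> HIT, frames=[6,3,5,1]
Step 8: ref 4 -> FAULT, evict 3, frames=[6,4,5,1]
Step 9: ref 2 -> FAULT, evict 5, frames=[6,4,2,1]
At step 9: evicted page 5

Answer: 5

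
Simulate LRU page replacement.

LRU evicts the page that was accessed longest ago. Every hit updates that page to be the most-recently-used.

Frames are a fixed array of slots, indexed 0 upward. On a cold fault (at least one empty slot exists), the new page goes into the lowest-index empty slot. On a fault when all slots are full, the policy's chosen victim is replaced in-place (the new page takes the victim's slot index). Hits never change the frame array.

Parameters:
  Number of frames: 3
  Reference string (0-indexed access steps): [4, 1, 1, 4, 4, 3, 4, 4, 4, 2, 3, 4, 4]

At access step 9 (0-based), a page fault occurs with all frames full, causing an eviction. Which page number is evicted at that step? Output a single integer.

Answer: 1

Derivation:
Step 0: ref 4 -> FAULT, frames=[4,-,-]
Step 1: ref 1 -> FAULT, frames=[4,1,-]
Step 2: ref 1 -> HIT, frames=[4,1,-]
Step 3: ref 4 -> HIT, frames=[4,1,-]
Step 4: ref 4 -> HIT, frames=[4,1,-]
Step 5: ref 3 -> FAULT, frames=[4,1,3]
Step 6: ref 4 -> HIT, frames=[4,1,3]
Step 7: ref 4 -> HIT, frames=[4,1,3]
Step 8: ref 4 -> HIT, frames=[4,1,3]
Step 9: ref 2 -> FAULT, evict 1, frames=[4,2,3]
At step 9: evicted page 1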